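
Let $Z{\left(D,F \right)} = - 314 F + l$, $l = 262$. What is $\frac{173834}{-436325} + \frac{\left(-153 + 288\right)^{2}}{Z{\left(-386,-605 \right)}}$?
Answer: $- \frac{25116766363}{83002977400} \approx -0.3026$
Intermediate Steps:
$Z{\left(D,F \right)} = 262 - 314 F$ ($Z{\left(D,F \right)} = - 314 F + 262 = 262 - 314 F$)
$\frac{173834}{-436325} + \frac{\left(-153 + 288\right)^{2}}{Z{\left(-386,-605 \right)}} = \frac{173834}{-436325} + \frac{\left(-153 + 288\right)^{2}}{262 - -189970} = 173834 \left(- \frac{1}{436325}\right) + \frac{135^{2}}{262 + 189970} = - \frac{173834}{436325} + \frac{18225}{190232} = - \frac{25116766363}{83002977400}$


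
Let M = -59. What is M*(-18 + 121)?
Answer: -6077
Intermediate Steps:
M*(-18 + 121) = -59*(-18 + 121) = -59*103 = -6077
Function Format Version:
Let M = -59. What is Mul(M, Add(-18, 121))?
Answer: -6077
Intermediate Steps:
Mul(M, Add(-18, 121)) = Mul(-59, Add(-18, 121)) = Mul(-59, 103) = -6077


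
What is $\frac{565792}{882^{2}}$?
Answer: $\frac{141448}{194481} \approx 0.72731$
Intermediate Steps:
$\frac{565792}{882^{2}} = \frac{565792}{777924} = 565792 \cdot \frac{1}{777924} = \frac{141448}{194481}$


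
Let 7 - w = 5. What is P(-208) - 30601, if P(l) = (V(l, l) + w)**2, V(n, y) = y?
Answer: 11835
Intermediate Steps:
w = 2 (w = 7 - 1*5 = 7 - 5 = 2)
P(l) = (2 + l)**2 (P(l) = (l + 2)**2 = (2 + l)**2)
P(-208) - 30601 = (2 - 208)**2 - 30601 = (-206)**2 - 30601 = 42436 - 30601 = 11835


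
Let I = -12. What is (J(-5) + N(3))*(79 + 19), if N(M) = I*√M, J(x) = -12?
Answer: -1176 - 1176*√3 ≈ -3212.9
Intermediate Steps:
N(M) = -12*√M
(J(-5) + N(3))*(79 + 19) = (-12 - 12*√3)*(79 + 19) = (-12 - 12*√3)*98 = -1176 - 1176*√3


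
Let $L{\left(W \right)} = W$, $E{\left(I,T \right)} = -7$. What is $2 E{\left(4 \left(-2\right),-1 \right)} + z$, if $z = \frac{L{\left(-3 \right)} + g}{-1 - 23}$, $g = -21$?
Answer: $-13$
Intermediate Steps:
$z = 1$ ($z = \frac{-3 - 21}{-1 - 23} = - \frac{24}{-24} = \left(-24\right) \left(- \frac{1}{24}\right) = 1$)
$2 E{\left(4 \left(-2\right),-1 \right)} + z = 2 \left(-7\right) + 1 = -14 + 1 = -13$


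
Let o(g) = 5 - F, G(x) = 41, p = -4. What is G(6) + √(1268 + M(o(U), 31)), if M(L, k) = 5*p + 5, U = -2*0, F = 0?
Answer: 41 + √1253 ≈ 76.398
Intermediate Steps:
U = 0
o(g) = 5 (o(g) = 5 - 1*0 = 5 + 0 = 5)
M(L, k) = -15 (M(L, k) = 5*(-4) + 5 = -20 + 5 = -15)
G(6) + √(1268 + M(o(U), 31)) = 41 + √(1268 - 15) = 41 + √1253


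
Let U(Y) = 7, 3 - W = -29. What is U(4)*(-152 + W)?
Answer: -840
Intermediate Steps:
W = 32 (W = 3 - 1*(-29) = 3 + 29 = 32)
U(4)*(-152 + W) = 7*(-152 + 32) = 7*(-120) = -840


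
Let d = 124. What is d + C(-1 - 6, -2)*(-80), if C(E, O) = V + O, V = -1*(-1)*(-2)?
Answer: 444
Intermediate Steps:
V = -2 (V = 1*(-2) = -2)
C(E, O) = -2 + O
d + C(-1 - 6, -2)*(-80) = 124 + (-2 - 2)*(-80) = 124 - 4*(-80) = 124 + 320 = 444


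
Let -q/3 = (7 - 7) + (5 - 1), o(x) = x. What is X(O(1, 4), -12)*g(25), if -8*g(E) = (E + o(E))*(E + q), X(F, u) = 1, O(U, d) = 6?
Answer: -325/4 ≈ -81.250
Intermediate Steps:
q = -12 (q = -3*((7 - 7) + (5 - 1)) = -3*(0 + 4) = -3*4 = -12)
g(E) = -E*(-12 + E)/4 (g(E) = -(E + E)*(E - 12)/8 = -2*E*(-12 + E)/8 = -E*(-12 + E)/4)
X(O(1, 4), -12)*g(25) = 1*((1/4)*25*(12 - 1*25)) = 1*((1/4)*25*(12 - 25)) = 1*((1/4)*25*(-13)) = 1*(-325/4) = -325/4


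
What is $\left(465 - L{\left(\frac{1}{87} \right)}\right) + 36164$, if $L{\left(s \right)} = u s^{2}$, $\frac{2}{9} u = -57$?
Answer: $\frac{61610035}{1682} \approx 36629.0$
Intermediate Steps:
$u = - \frac{513}{2}$ ($u = \frac{9}{2} \left(-57\right) = - \frac{513}{2} \approx -256.5$)
$L{\left(s \right)} = - \frac{513 s^{2}}{2}$
$\left(465 - L{\left(\frac{1}{87} \right)}\right) + 36164 = \left(465 - - \frac{513 \left(\frac{1}{87}\right)^{2}}{2}\right) + 36164 = \left(465 - - \frac{513}{2 \cdot 7569}\right) + 36164 = \left(465 - \left(- \frac{513}{2}\right) \frac{1}{7569}\right) + 36164 = \left(465 - - \frac{57}{1682}\right) + 36164 = \left(465 + \frac{57}{1682}\right) + 36164 = \frac{782187}{1682} + 36164 = \frac{61610035}{1682}$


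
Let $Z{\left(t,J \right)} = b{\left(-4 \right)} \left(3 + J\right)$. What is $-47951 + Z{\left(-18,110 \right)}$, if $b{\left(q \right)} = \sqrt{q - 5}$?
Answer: $-47951 + 339 i \approx -47951.0 + 339.0 i$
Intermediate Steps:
$b{\left(q \right)} = \sqrt{-5 + q}$
$Z{\left(t,J \right)} = 3 i \left(3 + J\right)$ ($Z{\left(t,J \right)} = \sqrt{-5 - 4} \left(3 + J\right) = \sqrt{-9} \left(3 + J\right) = 3 i \left(3 + J\right)$)
$-47951 + Z{\left(-18,110 \right)} = -47951 + 3 i \left(3 + 110\right) = -47951 + 3 i 113 = -47951 + 339 i$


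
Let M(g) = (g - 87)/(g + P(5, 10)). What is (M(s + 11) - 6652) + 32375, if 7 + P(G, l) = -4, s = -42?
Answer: 540242/21 ≈ 25726.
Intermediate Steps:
P(G, l) = -11 (P(G, l) = -7 - 4 = -11)
M(g) = (-87 + g)/(-11 + g) (M(g) = (g - 87)/(g - 11) = (-87 + g)/(-11 + g))
(M(s + 11) - 6652) + 32375 = ((-87 + (-42 + 11))/(-11 + (-42 + 11)) - 6652) + 32375 = ((-87 - 31)/(-11 - 31) - 6652) + 32375 = (-118/(-42) - 6652) + 32375 = (-1/42*(-118) - 6652) + 32375 = (59/21 - 6652) + 32375 = -139633/21 + 32375 = 540242/21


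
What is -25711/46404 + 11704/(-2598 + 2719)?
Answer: 49091035/510444 ≈ 96.173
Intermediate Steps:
-25711/46404 + 11704/(-2598 + 2719) = -25711*1/46404 + 11704/121 = -25711/46404 + 11704*(1/121) = -25711/46404 + 1064/11 = 49091035/510444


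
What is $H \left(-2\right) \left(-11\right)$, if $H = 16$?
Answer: $352$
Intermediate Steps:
$H \left(-2\right) \left(-11\right) = 16 \left(-2\right) \left(-11\right) = \left(-32\right) \left(-11\right) = 352$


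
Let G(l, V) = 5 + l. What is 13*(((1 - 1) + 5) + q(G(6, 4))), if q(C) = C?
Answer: 208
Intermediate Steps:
13*(((1 - 1) + 5) + q(G(6, 4))) = 13*(((1 - 1) + 5) + (5 + 6)) = 13*((0 + 5) + 11) = 13*(5 + 11) = 13*16 = 208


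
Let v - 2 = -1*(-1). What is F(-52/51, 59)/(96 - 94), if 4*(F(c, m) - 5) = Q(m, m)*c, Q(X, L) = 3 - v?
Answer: 5/2 ≈ 2.5000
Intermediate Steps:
v = 3 (v = 2 - 1*(-1) = 2 + 1 = 3)
Q(X, L) = 0 (Q(X, L) = 3 - 1*3 = 3 - 3 = 0)
F(c, m) = 5 (F(c, m) = 5 + (0*c)/4 = 5 + (1/4)*0 = 5 + 0 = 5)
F(-52/51, 59)/(96 - 94) = 5/(96 - 94) = 5/2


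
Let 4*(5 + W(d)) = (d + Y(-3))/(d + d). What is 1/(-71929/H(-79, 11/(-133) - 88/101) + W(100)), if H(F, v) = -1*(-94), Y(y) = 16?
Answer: -9400/7238537 ≈ -0.0012986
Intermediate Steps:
H(F, v) = 94
W(d) = -5 + (16 + d)/(8*d) (W(d) = -5 + ((d + 16)/(d + d))/4 = -5 + ((16 + d)/((2*d)))/4 = -5 + ((16 + d)*(1/(2*d)))/4 = -5 + ((16 + d)/(2*d))/4 = -5 + (16 + d)/(8*d))
1/(-71929/H(-79, 11/(-133) - 88/101) + W(100)) = 1/(-71929/94 + (-39/8 + 2/100)) = 1/(-71929*1/94 + (-39/8 + 2*(1/100))) = 1/(-71929/94 + (-39/8 + 1/50)) = 1/(-71929/94 - 971/200) = 1/(-7238537/9400) = -9400/7238537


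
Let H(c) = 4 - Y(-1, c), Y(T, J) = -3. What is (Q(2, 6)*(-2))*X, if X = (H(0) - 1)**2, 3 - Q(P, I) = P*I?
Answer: 648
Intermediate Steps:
Q(P, I) = 3 - I*P (Q(P, I) = 3 - P*I = 3 - I*P)
H(c) = 7 (H(c) = 4 - 1*(-3) = 4 + 3 = 7)
X = 36 (X = (7 - 1)**2 = 6**2 = 36)
(Q(2, 6)*(-2))*X = ((3 - 1*6*2)*(-2))*36 = ((3 - 12)*(-2))*36 = -9*(-2)*36 = 18*36 = 648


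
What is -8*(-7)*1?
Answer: 56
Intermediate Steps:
-8*(-7)*1 = 56*1 = 56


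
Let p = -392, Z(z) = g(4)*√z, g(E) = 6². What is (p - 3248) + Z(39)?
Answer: -3640 + 36*√39 ≈ -3415.2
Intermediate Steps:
g(E) = 36
Z(z) = 36*√z
(p - 3248) + Z(39) = (-392 - 3248) + 36*√39 = -3640 + 36*√39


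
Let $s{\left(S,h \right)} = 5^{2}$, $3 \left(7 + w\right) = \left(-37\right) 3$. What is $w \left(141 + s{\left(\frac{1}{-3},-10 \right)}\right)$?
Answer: $-7304$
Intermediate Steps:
$w = -44$ ($w = -7 + \frac{\left(-37\right) 3}{3} = -7 + \frac{1}{3} \left(-111\right) = -7 - 37 = -44$)
$s{\left(S,h \right)} = 25$
$w \left(141 + s{\left(\frac{1}{-3},-10 \right)}\right) = - 44 \left(141 + 25\right) = \left(-44\right) 166 = -7304$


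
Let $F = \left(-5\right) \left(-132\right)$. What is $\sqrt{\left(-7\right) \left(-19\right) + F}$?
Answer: $\sqrt{793} \approx 28.16$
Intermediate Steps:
$F = 660$
$\sqrt{\left(-7\right) \left(-19\right) + F} = \sqrt{\left(-7\right) \left(-19\right) + 660} = \sqrt{133 + 660} = \sqrt{793}$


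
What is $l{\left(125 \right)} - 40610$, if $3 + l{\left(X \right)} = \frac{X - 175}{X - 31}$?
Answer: $- \frac{1908836}{47} \approx -40614.0$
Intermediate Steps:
$l{\left(X \right)} = -3 + \frac{-175 + X}{-31 + X}$ ($l{\left(X \right)} = -3 + \frac{X - 175}{X - 31} = -3 + \frac{-175 + X}{-31 + X}$)
$l{\left(125 \right)} - 40610 = \frac{2 \left(-41 - 125\right)}{-31 + 125} - 40610 = \frac{2 \left(-41 - 125\right)}{94} - 40610 = 2 \cdot \frac{1}{94} \left(-166\right) - 40610 = - \frac{166}{47} - 40610 = - \frac{1908836}{47}$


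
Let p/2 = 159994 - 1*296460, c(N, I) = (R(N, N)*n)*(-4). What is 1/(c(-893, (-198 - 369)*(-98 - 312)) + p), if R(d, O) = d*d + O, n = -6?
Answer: 1/18844412 ≈ 5.3066e-8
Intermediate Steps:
R(d, O) = O + d² (R(d, O) = d² + O = O + d²)
c(N, I) = 24*N + 24*N² (c(N, I) = ((N + N²)*(-6))*(-4) = (-6*N - 6*N²)*(-4) = 24*N + 24*N²)
p = -272932 (p = 2*(159994 - 1*296460) = 2*(159994 - 296460) = 2*(-136466) = -272932)
1/(c(-893, (-198 - 369)*(-98 - 312)) + p) = 1/(24*(-893)*(1 - 893) - 272932) = 1/(24*(-893)*(-892) - 272932) = 1/(19117344 - 272932) = 1/18844412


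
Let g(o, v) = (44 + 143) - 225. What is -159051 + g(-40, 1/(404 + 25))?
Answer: -159089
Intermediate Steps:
g(o, v) = -38 (g(o, v) = 187 - 225 = -38)
-159051 + g(-40, 1/(404 + 25)) = -159051 - 38 = -159089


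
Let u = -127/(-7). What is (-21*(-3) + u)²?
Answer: 322624/49 ≈ 6584.2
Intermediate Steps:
u = 127/7 (u = -127*(-⅐) = 127/7 ≈ 18.143)
(-21*(-3) + u)² = (-21*(-3) + 127/7)² = (63 + 127/7)² = (568/7)² = 322624/49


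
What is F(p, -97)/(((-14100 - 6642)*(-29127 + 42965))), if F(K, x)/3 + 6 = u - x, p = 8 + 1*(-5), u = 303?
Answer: -197/47837966 ≈ -4.1181e-6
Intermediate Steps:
p = 3 (p = 8 - 5 = 3)
F(K, x) = 891 - 3*x (F(K, x) = -18 + 3*(303 - x) = -18 + (909 - 3*x) = 891 - 3*x)
F(p, -97)/(((-14100 - 6642)*(-29127 + 42965))) = (891 - 3*(-97))/(((-14100 - 6642)*(-29127 + 42965))) = (891 + 291)/((-20742*13838)) = 1182/(-287027796) = 1182*(-1/287027796) = -197/47837966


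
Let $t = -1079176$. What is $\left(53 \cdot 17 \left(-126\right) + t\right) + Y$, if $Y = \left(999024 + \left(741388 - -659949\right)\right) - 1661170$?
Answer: $-453511$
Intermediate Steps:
$Y = 739191$ ($Y = \left(999024 + \left(741388 + 659949\right)\right) - 1661170 = \left(999024 + 1401337\right) - 1661170 = 2400361 - 1661170 = 739191$)
$\left(53 \cdot 17 \left(-126\right) + t\right) + Y = \left(53 \cdot 17 \left(-126\right) - 1079176\right) + 739191 = \left(901 \left(-126\right) - 1079176\right) + 739191 = \left(-113526 - 1079176\right) + 739191 = -1192702 + 739191 = -453511$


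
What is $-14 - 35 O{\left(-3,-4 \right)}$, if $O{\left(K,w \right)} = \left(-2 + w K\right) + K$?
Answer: $-259$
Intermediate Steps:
$O{\left(K,w \right)} = -2 + K + K w$ ($O{\left(K,w \right)} = \left(-2 + K w\right) + K = -2 + K + K w$)
$-14 - 35 O{\left(-3,-4 \right)} = -14 - 35 \left(-2 - 3 - -12\right) = -14 - 35 \left(-2 - 3 + 12\right) = -14 - 245 = -259$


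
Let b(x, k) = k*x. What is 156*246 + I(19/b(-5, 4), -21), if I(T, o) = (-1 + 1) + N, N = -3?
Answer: 38373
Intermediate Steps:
I(T, o) = -3 (I(T, o) = (-1 + 1) - 3 = 0 - 3 = -3)
156*246 + I(19/b(-5, 4), -21) = 156*246 - 3 = 38376 - 3 = 38373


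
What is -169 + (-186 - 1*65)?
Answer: -420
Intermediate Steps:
-169 + (-186 - 1*65) = -169 + (-186 - 65) = -169 - 251 = -420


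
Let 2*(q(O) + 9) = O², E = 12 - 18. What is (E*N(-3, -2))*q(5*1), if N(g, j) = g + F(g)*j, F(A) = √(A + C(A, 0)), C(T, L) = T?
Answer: 63 + 42*I*√6 ≈ 63.0 + 102.88*I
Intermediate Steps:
F(A) = √2*√A (F(A) = √(A + A) = √(2*A) = √2*√A)
N(g, j) = g + j*√2*√g (N(g, j) = g + (√2*√g)*j = g + j*√2*√g)
E = -6
q(O) = -9 + O²/2
(E*N(-3, -2))*q(5*1) = (-6*(-3 - 2*√2*√(-3)))*(-9 + (5*1)²/2) = (-6*(-3 - 2*√2*I*√3))*(-9 + (½)*5²) = (-6*(-3 - 2*I*√6))*(-9 + (½)*25) = (18 + 12*I*√6)*(-9 + 25/2) = (18 + 12*I*√6)*(7/2) = 63 + 42*I*√6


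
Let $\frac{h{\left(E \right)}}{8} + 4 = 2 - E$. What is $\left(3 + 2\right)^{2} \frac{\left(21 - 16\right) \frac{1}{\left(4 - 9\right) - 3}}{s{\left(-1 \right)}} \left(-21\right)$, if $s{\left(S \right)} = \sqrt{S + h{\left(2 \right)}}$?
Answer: $- \frac{875 i \sqrt{33}}{88} \approx - 57.119 i$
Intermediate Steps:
$h{\left(E \right)} = -16 - 8 E$ ($h{\left(E \right)} = -32 + 8 \left(2 - E\right) = -32 - \left(-16 + 8 E\right) = -16 - 8 E$)
$s{\left(S \right)} = \sqrt{-32 + S}$ ($s{\left(S \right)} = \sqrt{S - 32} = \sqrt{-32 + S}$)
$\left(3 + 2\right)^{2} \frac{\left(21 - 16\right) \frac{1}{\left(4 - 9\right) - 3}}{s{\left(-1 \right)}} \left(-21\right) = \left(3 + 2\right)^{2} \frac{\left(21 - 16\right) \frac{1}{\left(4 - 9\right) - 3}}{\sqrt{-32 - 1}} \left(-21\right) = 5^{2} \frac{5 \frac{1}{\left(4 - 9\right) - 3}}{\sqrt{-33}} \left(-21\right) = 25 \frac{5 \frac{1}{-5 - 3}}{i \sqrt{33}} \left(-21\right) = 25 \frac{5}{-8} \left(- \frac{i \sqrt{33}}{33}\right) \left(-21\right) = 25 \cdot 5 \left(- \frac{1}{8}\right) \left(- \frac{i \sqrt{33}}{33}\right) \left(-21\right) = 25 \left(- \frac{5 \left(- \frac{i \sqrt{33}}{33}\right)}{8}\right) \left(-21\right) = 25 \frac{5 i \sqrt{33}}{264} \left(-21\right) = \frac{125 i \sqrt{33}}{264} \left(-21\right) = - \frac{875 i \sqrt{33}}{88}$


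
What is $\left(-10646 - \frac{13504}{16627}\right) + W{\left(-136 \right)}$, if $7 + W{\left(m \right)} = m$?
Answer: $- \frac{179402207}{16627} \approx -10790.0$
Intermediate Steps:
$W{\left(m \right)} = -7 + m$
$\left(-10646 - \frac{13504}{16627}\right) + W{\left(-136 \right)} = \left(-10646 - \frac{13504}{16627}\right) - 143 = - \frac{177024546}{16627} - 143 = - \frac{179402207}{16627}$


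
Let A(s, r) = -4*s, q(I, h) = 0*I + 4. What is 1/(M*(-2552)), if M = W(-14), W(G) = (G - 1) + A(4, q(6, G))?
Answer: 1/79112 ≈ 1.2640e-5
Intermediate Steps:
q(I, h) = 4 (q(I, h) = 0 + 4 = 4)
W(G) = -17 + G (W(G) = (G - 1) - 4*4 = (-1 + G) - 16 = -17 + G)
M = -31 (M = -17 - 14 = -31)
1/(M*(-2552)) = 1/(-31*(-2552)) = 1/79112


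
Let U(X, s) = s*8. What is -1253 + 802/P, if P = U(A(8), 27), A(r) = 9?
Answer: -134923/108 ≈ -1249.3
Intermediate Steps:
U(X, s) = 8*s
P = 216 (P = 8*27 = 216)
-1253 + 802/P = -1253 + 802/216 = -1253 + 802*(1/216) = -1253 + 401/108 = -134923/108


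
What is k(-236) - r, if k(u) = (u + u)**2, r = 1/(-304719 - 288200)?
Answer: 132092866497/592919 ≈ 2.2278e+5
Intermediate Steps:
r = -1/592919 (r = 1/(-592919) = -1/592919 ≈ -1.6866e-6)
k(u) = 4*u**2 (k(u) = (2*u)**2 = 4*u**2)
k(-236) - r = 4*(-236)**2 - 1*(-1/592919) = 4*55696 + 1/592919 = 222784 + 1/592919 = 132092866497/592919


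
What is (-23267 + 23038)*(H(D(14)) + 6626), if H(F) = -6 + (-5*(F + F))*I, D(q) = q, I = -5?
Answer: -1676280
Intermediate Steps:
H(F) = -6 + 50*F (H(F) = -6 - 5*(F + F)*(-5) = -6 - 10*F*(-5) = -6 + 50*F)
(-23267 + 23038)*(H(D(14)) + 6626) = (-23267 + 23038)*((-6 + 50*14) + 6626) = -229*((-6 + 700) + 6626) = -229*(694 + 6626) = -229*7320 = -1676280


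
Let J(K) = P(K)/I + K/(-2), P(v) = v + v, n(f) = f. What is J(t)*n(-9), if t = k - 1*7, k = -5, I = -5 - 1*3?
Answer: -81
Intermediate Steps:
P(v) = 2*v
I = -8 (I = -5 - 3 = -8)
t = -12 (t = -5 - 1*7 = -5 - 7 = -12)
J(K) = -3*K/4 (J(K) = (2*K)/(-8) + K/(-2) = (2*K)*(-⅛) + K*(-½) = -K/4 - K/2 = -3*K/4)
J(t)*n(-9) = -¾*(-12)*(-9) = 9*(-9) = -81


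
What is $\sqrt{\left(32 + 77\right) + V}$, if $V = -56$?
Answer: $\sqrt{53} \approx 7.2801$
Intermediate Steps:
$\sqrt{\left(32 + 77\right) + V} = \sqrt{\left(32 + 77\right) - 56} = \sqrt{109 - 56} = \sqrt{53}$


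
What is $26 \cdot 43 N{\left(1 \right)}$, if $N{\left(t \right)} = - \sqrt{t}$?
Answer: $-1118$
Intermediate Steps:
$26 \cdot 43 N{\left(1 \right)} = 26 \cdot 43 \left(- \sqrt{1}\right) = 1118 \left(\left(-1\right) 1\right) = 1118 \left(-1\right) = -1118$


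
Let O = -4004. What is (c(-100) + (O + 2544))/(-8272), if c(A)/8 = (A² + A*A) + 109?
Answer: -3623/188 ≈ -19.271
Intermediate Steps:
c(A) = 872 + 16*A² (c(A) = 8*((A² + A*A) + 109) = 8*((A² + A²) + 109) = 8*(2*A² + 109) = 8*(109 + 2*A²) = 872 + 16*A²)
(c(-100) + (O + 2544))/(-8272) = ((872 + 16*(-100)²) + (-4004 + 2544))/(-8272) = ((872 + 16*10000) - 1460)*(-1/8272) = ((872 + 160000) - 1460)*(-1/8272) = (160872 - 1460)*(-1/8272) = 159412*(-1/8272) = -3623/188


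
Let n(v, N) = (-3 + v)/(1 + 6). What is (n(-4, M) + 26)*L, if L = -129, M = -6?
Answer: -3225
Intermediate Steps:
n(v, N) = -3/7 + v/7 (n(v, N) = (-3 + v)/7 = (-3 + v)*(1/7) = -3/7 + v/7)
(n(-4, M) + 26)*L = ((-3/7 + (1/7)*(-4)) + 26)*(-129) = ((-3/7 - 4/7) + 26)*(-129) = (-1 + 26)*(-129) = 25*(-129) = -3225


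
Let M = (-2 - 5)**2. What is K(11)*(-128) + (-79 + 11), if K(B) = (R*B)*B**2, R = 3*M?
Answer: -25044164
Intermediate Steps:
M = 49 (M = (-7)**2 = 49)
R = 147 (R = 3*49 = 147)
K(B) = 147*B**3 (K(B) = (147*B)*B**2 = 147*B**3)
K(11)*(-128) + (-79 + 11) = (147*11**3)*(-128) + (-79 + 11) = (147*1331)*(-128) - 68 = 195657*(-128) - 68 = -25044096 - 68 = -25044164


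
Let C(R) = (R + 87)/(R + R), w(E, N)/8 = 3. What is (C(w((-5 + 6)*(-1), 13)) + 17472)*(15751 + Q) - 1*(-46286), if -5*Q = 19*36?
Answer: 21831495699/80 ≈ 2.7289e+8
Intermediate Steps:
w(E, N) = 24 (w(E, N) = 8*3 = 24)
C(R) = (87 + R)/(2*R) (C(R) = (87 + R)/((2*R)) = (87 + R)*(1/(2*R)) = (87 + R)/(2*R))
Q = -684/5 (Q = -19*36/5 = -⅕*684 = -684/5 ≈ -136.80)
(C(w((-5 + 6)*(-1), 13)) + 17472)*(15751 + Q) - 1*(-46286) = ((½)*(87 + 24)/24 + 17472)*(15751 - 684/5) - 1*(-46286) = ((½)*(1/24)*111 + 17472)*(78071/5) + 46286 = (37/16 + 17472)*(78071/5) + 46286 = (279589/16)*(78071/5) + 46286 = 21827792819/80 + 46286 = 21831495699/80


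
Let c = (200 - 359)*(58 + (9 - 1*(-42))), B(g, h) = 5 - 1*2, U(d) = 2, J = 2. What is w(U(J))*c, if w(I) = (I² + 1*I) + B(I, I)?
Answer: -155979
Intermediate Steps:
B(g, h) = 3 (B(g, h) = 5 - 2 = 3)
w(I) = 3 + I + I² (w(I) = (I² + 1*I) + 3 = (I² + I) + 3 = (I + I²) + 3 = 3 + I + I²)
c = -17331 (c = -159*(58 + (9 + 42)) = -159*(58 + 51) = -159*109 = -17331)
w(U(J))*c = (3 + 2 + 2²)*(-17331) = (3 + 2 + 4)*(-17331) = 9*(-17331) = -155979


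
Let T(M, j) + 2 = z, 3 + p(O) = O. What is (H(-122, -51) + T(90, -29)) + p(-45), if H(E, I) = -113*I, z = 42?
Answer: 5755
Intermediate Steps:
p(O) = -3 + O
T(M, j) = 40 (T(M, j) = -2 + 42 = 40)
(H(-122, -51) + T(90, -29)) + p(-45) = (-113*(-51) + 40) + (-3 - 45) = (5763 + 40) - 48 = 5803 - 48 = 5755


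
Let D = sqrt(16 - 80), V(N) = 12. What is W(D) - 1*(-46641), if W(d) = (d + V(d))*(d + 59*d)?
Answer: 42801 + 5760*I ≈ 42801.0 + 5760.0*I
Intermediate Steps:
D = 8*I (D = sqrt(-64) = 8*I ≈ 8.0*I)
W(d) = 60*d*(12 + d) (W(d) = (d + 12)*(d + 59*d) = (12 + d)*(60*d) = 60*d*(12 + d))
W(D) - 1*(-46641) = 60*(8*I)*(12 + 8*I) - 1*(-46641) = 480*I*(12 + 8*I) + 46641 = 46641 + 480*I*(12 + 8*I)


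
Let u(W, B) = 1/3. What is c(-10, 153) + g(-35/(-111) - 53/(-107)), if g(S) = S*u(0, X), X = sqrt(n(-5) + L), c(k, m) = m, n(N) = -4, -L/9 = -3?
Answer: 5461171/35631 ≈ 153.27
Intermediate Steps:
L = 27 (L = -9*(-3) = 27)
X = sqrt(23) (X = sqrt(-4 + 27) = sqrt(23) ≈ 4.7958)
u(W, B) = 1/3
g(S) = S/3 (g(S) = S*(1/3) = S/3)
c(-10, 153) + g(-35/(-111) - 53/(-107)) = 153 + (-35/(-111) - 53/(-107))/3 = 153 + (-35*(-1/111) - 53*(-1/107))/3 = 153 + (35/111 + 53/107)/3 = 153 + (1/3)*(9628/11877) = 153 + 9628/35631 = 5461171/35631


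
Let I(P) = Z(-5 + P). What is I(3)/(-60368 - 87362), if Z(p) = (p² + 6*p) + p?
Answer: 1/14773 ≈ 6.7691e-5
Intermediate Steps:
Z(p) = p² + 7*p
I(P) = (-5 + P)*(2 + P) (I(P) = (-5 + P)*(7 + (-5 + P)) = (-5 + P)*(2 + P))
I(3)/(-60368 - 87362) = ((-5 + 3)*(2 + 3))/(-60368 - 87362) = (-2*5)/(-147730) = -1/147730*(-10) = 1/14773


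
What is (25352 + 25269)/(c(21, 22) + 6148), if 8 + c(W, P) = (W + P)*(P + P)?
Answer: 50621/8032 ≈ 6.3024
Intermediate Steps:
c(W, P) = -8 + 2*P*(P + W) (c(W, P) = -8 + (W + P)*(P + P) = -8 + (P + W)*(2*P) = -8 + 2*P*(P + W))
(25352 + 25269)/(c(21, 22) + 6148) = (25352 + 25269)/((-8 + 2*22² + 2*22*21) + 6148) = 50621/((-8 + 2*484 + 924) + 6148) = 50621/((-8 + 968 + 924) + 6148) = 50621/(1884 + 6148) = 50621/8032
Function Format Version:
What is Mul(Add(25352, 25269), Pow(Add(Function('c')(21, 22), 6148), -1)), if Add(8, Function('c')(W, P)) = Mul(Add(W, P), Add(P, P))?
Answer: Rational(50621, 8032) ≈ 6.3024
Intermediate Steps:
Function('c')(W, P) = Add(-8, Mul(2, P, Add(P, W))) (Function('c')(W, P) = Add(-8, Mul(Add(W, P), Add(P, P))) = Add(-8, Mul(Add(P, W), Mul(2, P))) = Add(-8, Mul(2, P, Add(P, W))))
Mul(Add(25352, 25269), Pow(Add(Function('c')(21, 22), 6148), -1)) = Mul(Add(25352, 25269), Pow(Add(Add(-8, Mul(2, Pow(22, 2)), Mul(2, 22, 21)), 6148), -1)) = Mul(50621, Pow(Add(Add(-8, Mul(2, 484), 924), 6148), -1)) = Mul(50621, Pow(Add(Add(-8, 968, 924), 6148), -1)) = Mul(50621, Pow(Add(1884, 6148), -1)) = Mul(50621, Pow(8032, -1)) = Mul(50621, Rational(1, 8032)) = Rational(50621, 8032)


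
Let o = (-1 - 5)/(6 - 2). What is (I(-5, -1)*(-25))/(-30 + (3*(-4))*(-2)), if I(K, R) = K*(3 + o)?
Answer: -125/4 ≈ -31.250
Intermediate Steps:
o = -3/2 (o = -6/4 = -6*1/4 = -3/2 ≈ -1.5000)
I(K, R) = 3*K/2 (I(K, R) = K*(3 - 3/2) = K*(3/2) = 3*K/2)
(I(-5, -1)*(-25))/(-30 + (3*(-4))*(-2)) = (((3/2)*(-5))*(-25))/(-30 + (3*(-4))*(-2)) = (-15/2*(-25))/(-30 - 12*(-2)) = 375/(2*(-30 + 24)) = (375/2)/(-6) = (375/2)*(-1/6) = -125/4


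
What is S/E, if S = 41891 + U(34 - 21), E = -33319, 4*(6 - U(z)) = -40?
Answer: -41907/33319 ≈ -1.2578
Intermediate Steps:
U(z) = 16 (U(z) = 6 - 1/4*(-40) = 6 + 10 = 16)
S = 41907 (S = 41891 + 16 = 41907)
S/E = 41907/(-33319) = 41907*(-1/33319) = -41907/33319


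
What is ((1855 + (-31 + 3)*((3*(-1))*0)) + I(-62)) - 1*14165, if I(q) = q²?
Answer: -8466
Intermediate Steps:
((1855 + (-31 + 3)*((3*(-1))*0)) + I(-62)) - 1*14165 = ((1855 + (-31 + 3)*((3*(-1))*0)) + (-62)²) - 1*14165 = ((1855 - (-84)*0) + 3844) - 14165 = ((1855 - 28*0) + 3844) - 14165 = ((1855 + 0) + 3844) - 14165 = (1855 + 3844) - 14165 = 5699 - 14165 = -8466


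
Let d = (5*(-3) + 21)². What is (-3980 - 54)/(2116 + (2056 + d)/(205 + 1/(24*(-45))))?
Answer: -446561783/235369822 ≈ -1.8973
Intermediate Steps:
d = 36 (d = (-15 + 21)² = 6² = 36)
(-3980 - 54)/(2116 + (2056 + d)/(205 + 1/(24*(-45)))) = (-3980 - 54)/(2116 + (2056 + 36)/(205 + 1/(24*(-45)))) = -4034/(2116 + 2092/(205 + 1/(-1080))) = -4034/(2116 + 2092/(205 - 1/1080)) = -4034/(2116 + 2092/(221399/1080)) = -4034/(2116 + 2092*(1080/221399)) = -4034/(2116 + 2259360/221399) = -4034/470739644/221399 = -4034*221399/470739644 = -446561783/235369822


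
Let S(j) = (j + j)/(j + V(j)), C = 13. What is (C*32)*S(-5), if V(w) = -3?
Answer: 520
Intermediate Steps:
S(j) = 2*j/(-3 + j) (S(j) = (j + j)/(j - 3) = (2*j)/(-3 + j) = 2*j/(-3 + j))
(C*32)*S(-5) = (13*32)*(2*(-5)/(-3 - 5)) = 416*(2*(-5)/(-8)) = 416*(2*(-5)*(-⅛)) = 416*(5/4) = 520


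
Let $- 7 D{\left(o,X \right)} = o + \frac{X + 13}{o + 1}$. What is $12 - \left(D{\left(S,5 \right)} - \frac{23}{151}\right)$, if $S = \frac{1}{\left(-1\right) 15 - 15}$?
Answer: $\frac{13616971}{919590} \approx 14.808$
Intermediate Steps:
$S = - \frac{1}{30}$ ($S = \frac{1}{-15 - 15} = \frac{1}{-30} = - \frac{1}{30} \approx -0.033333$)
$D{\left(o,X \right)} = - \frac{o}{7} - \frac{13 + X}{7 \left(1 + o\right)}$ ($D{\left(o,X \right)} = - \frac{o + \frac{X + 13}{o + 1}}{7} = - \frac{o + \frac{13 + X}{1 + o}}{7} = - \frac{o}{7} - \frac{13 + X}{7 \left(1 + o\right)}$)
$12 - \left(D{\left(S,5 \right)} - \frac{23}{151}\right) = 12 - \left(\frac{-13 - 5 - - \frac{1}{30} - \left(- \frac{1}{30}\right)^{2}}{7 \left(1 - \frac{1}{30}\right)} - \frac{23}{151}\right) = 12 - \left(\frac{-13 - 5 + \frac{1}{30} - \frac{1}{900}}{7 \cdot \frac{29}{30}} - 23 \cdot \frac{1}{151}\right) = 12 - \left(\frac{1}{7} \cdot \frac{30}{29} \left(-13 - 5 + \frac{1}{30} - \frac{1}{900}\right) - \frac{23}{151}\right) = 12 - \left(\frac{1}{7} \cdot \frac{30}{29} \left(- \frac{16171}{900}\right) - \frac{23}{151}\right) = 12 - \left(- \frac{16171}{6090} - \frac{23}{151}\right) = 12 - - \frac{2581891}{919590} = 12 + \frac{2581891}{919590} = \frac{13616971}{919590}$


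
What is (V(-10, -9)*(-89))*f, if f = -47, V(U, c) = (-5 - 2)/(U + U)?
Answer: 29281/20 ≈ 1464.1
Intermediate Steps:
V(U, c) = -7/(2*U) (V(U, c) = -7*1/(2*U) = -7/(2*U))
(V(-10, -9)*(-89))*f = (-7/2/(-10)*(-89))*(-47) = (-7/2*(-1/10)*(-89))*(-47) = ((7/20)*(-89))*(-47) = -623/20*(-47) = 29281/20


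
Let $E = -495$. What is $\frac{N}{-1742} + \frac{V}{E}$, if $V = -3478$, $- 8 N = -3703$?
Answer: $\frac{46636423}{6898320} \approx 6.7605$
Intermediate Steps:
$N = \frac{3703}{8}$ ($N = \left(- \frac{1}{8}\right) \left(-3703\right) = \frac{3703}{8} \approx 462.88$)
$\frac{N}{-1742} + \frac{V}{E} = \frac{3703}{8 \left(-1742\right)} - \frac{3478}{-495} = \frac{3703}{8} \left(- \frac{1}{1742}\right) - - \frac{3478}{495} = - \frac{3703}{13936} + \frac{3478}{495} = \frac{46636423}{6898320}$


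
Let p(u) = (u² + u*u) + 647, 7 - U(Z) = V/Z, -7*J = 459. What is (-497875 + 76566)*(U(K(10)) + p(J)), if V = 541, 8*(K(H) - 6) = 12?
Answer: -406148015074/105 ≈ -3.8681e+9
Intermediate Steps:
J = -459/7 (J = -⅐*459 = -459/7 ≈ -65.571)
K(H) = 15/2 (K(H) = 6 + (⅛)*12 = 6 + 3/2 = 15/2)
U(Z) = 7 - 541/Z
p(u) = 647 + 2*u² (p(u) = (u² + u²) + 647 = 2*u² + 647 = 647 + 2*u²)
(-497875 + 76566)*(U(K(10)) + p(J)) = (-497875 + 76566)*((7 - 541/15/2) + (647 + 2*(-459/7)²)) = -421309*((7 - 541*2/15) + (647 + 2*(210681/49))) = -421309*((7 - 1082/15) + (647 + 421362/49)) = -421309*(-977/15 + 453065/49) = -421309*6748102/735 = -406148015074/105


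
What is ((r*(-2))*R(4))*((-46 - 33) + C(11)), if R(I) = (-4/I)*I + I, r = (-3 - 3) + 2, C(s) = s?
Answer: 0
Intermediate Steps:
r = -4 (r = -6 + 2 = -4)
R(I) = -4 + I
((r*(-2))*R(4))*((-46 - 33) + C(11)) = ((-4*(-2))*(-4 + 4))*((-46 - 33) + 11) = (8*0)*(-79 + 11) = 0*(-68) = 0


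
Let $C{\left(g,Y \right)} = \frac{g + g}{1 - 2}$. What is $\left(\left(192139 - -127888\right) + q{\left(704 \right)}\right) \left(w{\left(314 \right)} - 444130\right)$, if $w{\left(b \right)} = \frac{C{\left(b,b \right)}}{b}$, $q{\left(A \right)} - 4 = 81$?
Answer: $-142171982784$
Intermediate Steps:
$q{\left(A \right)} = 85$ ($q{\left(A \right)} = 4 + 81 = 85$)
$C{\left(g,Y \right)} = - 2 g$ ($C{\left(g,Y \right)} = \frac{2 g}{-1} = 2 g \left(-1\right) = - 2 g$)
$w{\left(b \right)} = -2$ ($w{\left(b \right)} = \frac{\left(-2\right) b}{b} = -2$)
$\left(\left(192139 - -127888\right) + q{\left(704 \right)}\right) \left(w{\left(314 \right)} - 444130\right) = \left(\left(192139 - -127888\right) + 85\right) \left(-2 - 444130\right) = \left(\left(192139 + 127888\right) + 85\right) \left(-444132\right) = \left(320027 + 85\right) \left(-444132\right) = 320112 \left(-444132\right) = -142171982784$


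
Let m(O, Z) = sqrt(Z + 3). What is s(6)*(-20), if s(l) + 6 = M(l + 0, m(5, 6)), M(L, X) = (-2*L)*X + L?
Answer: 720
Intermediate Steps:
m(O, Z) = sqrt(3 + Z)
M(L, X) = L - 2*L*X (M(L, X) = -2*L*X + L = L - 2*L*X)
s(l) = -6 - 5*l (s(l) = -6 + (l + 0)*(1 - 2*sqrt(3 + 6)) = -6 + l*(1 - 2*sqrt(9)) = -6 + l*(1 - 2*3) = -6 + l*(1 - 6) = -6 + l*(-5) = -6 - 5*l)
s(6)*(-20) = (-6 - 5*6)*(-20) = (-6 - 30)*(-20) = -36*(-20) = 720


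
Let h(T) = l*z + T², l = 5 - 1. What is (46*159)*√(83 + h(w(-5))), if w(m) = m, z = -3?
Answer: 29256*√6 ≈ 71662.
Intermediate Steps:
l = 4
h(T) = -12 + T² (h(T) = 4*(-3) + T² = -12 + T²)
(46*159)*√(83 + h(w(-5))) = (46*159)*√(83 + (-12 + (-5)²)) = 7314*√(83 + (-12 + 25)) = 7314*√(83 + 13) = 7314*√96 = 7314*(4*√6) = 29256*√6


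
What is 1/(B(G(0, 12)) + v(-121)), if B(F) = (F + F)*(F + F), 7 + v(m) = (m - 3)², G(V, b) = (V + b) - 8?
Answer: 1/15433 ≈ 6.4796e-5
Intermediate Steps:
G(V, b) = -8 + V + b
v(m) = -7 + (-3 + m)² (v(m) = -7 + (m - 3)² = -7 + (-3 + m)²)
B(F) = 4*F² (B(F) = (2*F)*(2*F) = 4*F²)
1/(B(G(0, 12)) + v(-121)) = 1/(4*(-8 + 0 + 12)² + (-7 + (-3 - 121)²)) = 1/(4*4² + (-7 + (-124)²)) = 1/(4*16 + (-7 + 15376)) = 1/(64 + 15369) = 1/15433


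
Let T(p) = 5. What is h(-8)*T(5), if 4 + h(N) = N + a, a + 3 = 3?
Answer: -60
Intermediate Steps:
a = 0 (a = -3 + 3 = 0)
h(N) = -4 + N (h(N) = -4 + (N + 0) = -4 + N)
h(-8)*T(5) = (-4 - 8)*5 = -12*5 = -60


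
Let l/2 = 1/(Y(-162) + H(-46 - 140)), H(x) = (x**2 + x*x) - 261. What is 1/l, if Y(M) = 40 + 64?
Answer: 69035/2 ≈ 34518.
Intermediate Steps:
H(x) = -261 + 2*x**2 (H(x) = (x**2 + x**2) - 261 = 2*x**2 - 261 = -261 + 2*x**2)
Y(M) = 104
l = 2/69035 (l = 2/(104 + (-261 + 2*(-46 - 140)**2)) = 2/(104 + (-261 + 2*(-186)**2)) = 2/(104 + (-261 + 2*34596)) = 2/(104 + (-261 + 69192)) = 2/(104 + 68931) = 2/69035 ≈ 2.8971e-5)
1/l = 1/(2/69035) = 69035/2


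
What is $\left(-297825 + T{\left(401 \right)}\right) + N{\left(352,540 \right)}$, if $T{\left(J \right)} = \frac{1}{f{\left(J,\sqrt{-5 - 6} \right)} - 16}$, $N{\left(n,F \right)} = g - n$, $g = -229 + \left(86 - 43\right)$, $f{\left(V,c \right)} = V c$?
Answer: $- \frac{527824137337}{1769067} - \frac{401 i \sqrt{11}}{1769067} \approx -2.9836 \cdot 10^{5} - 0.00075179 i$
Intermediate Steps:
$g = -186$ ($g = -229 + 43 = -186$)
$N{\left(n,F \right)} = -186 - n$
$T{\left(J \right)} = \frac{1}{-16 + i J \sqrt{11}}$ ($T{\left(J \right)} = \frac{1}{J \sqrt{-5 - 6} - 16} = \frac{1}{J \sqrt{-11} - 16} = \frac{1}{J i \sqrt{11} - 16} = \frac{1}{i J \sqrt{11} - 16} = \frac{1}{-16 + i J \sqrt{11}}$)
$\left(-297825 + T{\left(401 \right)}\right) + N{\left(352,540 \right)} = \left(-297825 + \frac{1}{-16 + i 401 \sqrt{11}}\right) - 538 = \left(-297825 + \frac{1}{-16 + 401 i \sqrt{11}}\right) - 538 = -298363 + \frac{1}{-16 + 401 i \sqrt{11}}$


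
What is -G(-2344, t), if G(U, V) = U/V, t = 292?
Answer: 586/73 ≈ 8.0274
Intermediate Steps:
-G(-2344, t) = -(-2344)/292 = -1*(-586/73) = 586/73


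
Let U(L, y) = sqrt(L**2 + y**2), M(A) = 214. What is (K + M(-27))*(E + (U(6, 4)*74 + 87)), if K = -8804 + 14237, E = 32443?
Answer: 183696910 + 835756*sqrt(13) ≈ 1.8671e+8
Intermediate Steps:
K = 5433
(K + M(-27))*(E + (U(6, 4)*74 + 87)) = (5433 + 214)*(32443 + (sqrt(6**2 + 4**2)*74 + 87)) = 5647*(32443 + (sqrt(36 + 16)*74 + 87)) = 5647*(32443 + (sqrt(52)*74 + 87)) = 5647*(32443 + ((2*sqrt(13))*74 + 87)) = 5647*(32443 + (148*sqrt(13) + 87)) = 5647*(32443 + (87 + 148*sqrt(13))) = 5647*(32530 + 148*sqrt(13)) = 183696910 + 835756*sqrt(13)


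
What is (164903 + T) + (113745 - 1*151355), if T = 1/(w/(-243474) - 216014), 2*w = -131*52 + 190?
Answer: 86945730185763/683036225 ≈ 1.2729e+5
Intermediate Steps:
w = -3311 (w = (-131*52 + 190)/2 = (-6812 + 190)/2 = (½)*(-6622) = -3311)
T = -3162/683036225 (T = 1/(-3311/(-243474) - 216014) = 1/(-3311*(-1/243474) - 216014) = 1/(43/3162 - 216014) = 1/(-683036225/3162) = -3162/683036225 ≈ -4.6293e-6)
(164903 + T) + (113745 - 1*151355) = (164903 - 3162/683036225) + (113745 - 1*151355) = 112634722608013/683036225 + (113745 - 151355) = 112634722608013/683036225 - 37610 = 86945730185763/683036225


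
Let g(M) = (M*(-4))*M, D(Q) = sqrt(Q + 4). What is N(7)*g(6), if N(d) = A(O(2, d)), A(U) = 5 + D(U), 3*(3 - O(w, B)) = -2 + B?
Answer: -720 - 192*sqrt(3) ≈ -1052.6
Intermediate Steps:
D(Q) = sqrt(4 + Q)
g(M) = -4*M**2 (g(M) = (-4*M)*M = -4*M**2)
O(w, B) = 11/3 - B/3 (O(w, B) = 3 - (-2 + B)/3 = 3 + (2/3 - B/3) = 11/3 - B/3)
A(U) = 5 + sqrt(4 + U)
N(d) = 5 + sqrt(23/3 - d/3) (N(d) = 5 + sqrt(4 + (11/3 - d/3)) = 5 + sqrt(23/3 - d/3))
N(7)*g(6) = (5 + sqrt(69 - 3*7)/3)*(-4*6**2) = (5 + sqrt(69 - 21)/3)*(-4*36) = (5 + sqrt(48)/3)*(-144) = (5 + (4*sqrt(3))/3)*(-144) = (5 + 4*sqrt(3)/3)*(-144) = -720 - 192*sqrt(3)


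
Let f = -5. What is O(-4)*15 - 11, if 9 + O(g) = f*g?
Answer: 154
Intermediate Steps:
O(g) = -9 - 5*g
O(-4)*15 - 11 = (-9 - 5*(-4))*15 - 11 = (-9 + 20)*15 - 11 = 11*15 - 11 = 165 - 11 = 154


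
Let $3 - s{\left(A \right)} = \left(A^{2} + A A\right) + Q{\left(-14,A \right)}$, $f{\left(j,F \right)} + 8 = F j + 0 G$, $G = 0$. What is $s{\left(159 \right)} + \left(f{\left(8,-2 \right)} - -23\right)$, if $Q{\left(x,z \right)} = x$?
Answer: $-50546$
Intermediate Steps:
$f{\left(j,F \right)} = -8 + F j$ ($f{\left(j,F \right)} = -8 + \left(F j + 0 \cdot 0\right) = -8 + \left(F j + 0\right) = -8 + F j$)
$s{\left(A \right)} = 17 - 2 A^{2}$ ($s{\left(A \right)} = 3 - \left(\left(A^{2} + A A\right) - 14\right) = 3 - \left(\left(A^{2} + A^{2}\right) - 14\right) = 3 - \left(2 A^{2} - 14\right) = 3 - \left(-14 + 2 A^{2}\right) = 17 - 2 A^{2}$)
$s{\left(159 \right)} + \left(f{\left(8,-2 \right)} - -23\right) = \left(17 - 2 \cdot 159^{2}\right) - 1 = \left(17 - 50562\right) + \left(\left(-8 - 16\right) + 23\right) = \left(17 - 50562\right) + \left(-24 + 23\right) = -50545 - 1 = -50546$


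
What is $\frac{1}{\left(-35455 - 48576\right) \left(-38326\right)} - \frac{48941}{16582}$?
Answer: $- \frac{39404504855791}{13350881665423} \approx -2.9515$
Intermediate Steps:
$\frac{1}{\left(-35455 - 48576\right) \left(-38326\right)} - \frac{48941}{16582} = \frac{1}{-84031} \left(- \frac{1}{38326}\right) - \frac{48941}{16582} = \left(- \frac{1}{84031}\right) \left(- \frac{1}{38326}\right) - \frac{48941}{16582} = \frac{1}{3220572106} - \frac{48941}{16582} = - \frac{39404504855791}{13350881665423}$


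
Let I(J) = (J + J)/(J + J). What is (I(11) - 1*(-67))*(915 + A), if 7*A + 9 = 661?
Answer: 479876/7 ≈ 68554.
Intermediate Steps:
A = 652/7 (A = -9/7 + (⅐)*661 = -9/7 + 661/7 = 652/7 ≈ 93.143)
I(J) = 1 (I(J) = (2*J)/((2*J)) = (2*J)*(1/(2*J)) = 1)
(I(11) - 1*(-67))*(915 + A) = (1 - 1*(-67))*(915 + 652/7) = (1 + 67)*(7057/7) = 68*(7057/7) = 479876/7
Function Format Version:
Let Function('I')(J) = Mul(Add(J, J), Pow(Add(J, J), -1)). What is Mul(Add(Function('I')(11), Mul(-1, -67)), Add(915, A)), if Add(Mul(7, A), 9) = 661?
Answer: Rational(479876, 7) ≈ 68554.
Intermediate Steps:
A = Rational(652, 7) (A = Add(Rational(-9, 7), Mul(Rational(1, 7), 661)) = Add(Rational(-9, 7), Rational(661, 7)) = Rational(652, 7) ≈ 93.143)
Function('I')(J) = 1 (Function('I')(J) = Mul(Mul(2, J), Pow(Mul(2, J), -1)) = Mul(Mul(2, J), Mul(Rational(1, 2), Pow(J, -1))) = 1)
Mul(Add(Function('I')(11), Mul(-1, -67)), Add(915, A)) = Mul(Add(1, Mul(-1, -67)), Add(915, Rational(652, 7))) = Mul(Add(1, 67), Rational(7057, 7)) = Mul(68, Rational(7057, 7)) = Rational(479876, 7)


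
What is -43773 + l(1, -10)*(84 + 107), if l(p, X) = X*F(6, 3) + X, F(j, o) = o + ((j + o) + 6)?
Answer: -80063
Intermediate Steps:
F(j, o) = 6 + j + 2*o (F(j, o) = o + (6 + j + o) = 6 + j + 2*o)
l(p, X) = 19*X (l(p, X) = X*(6 + 6 + 2*3) + X = X*(6 + 6 + 6) + X = X*18 + X = 18*X + X = 19*X)
-43773 + l(1, -10)*(84 + 107) = -43773 + (19*(-10))*(84 + 107) = -43773 - 190*191 = -43773 - 36290 = -80063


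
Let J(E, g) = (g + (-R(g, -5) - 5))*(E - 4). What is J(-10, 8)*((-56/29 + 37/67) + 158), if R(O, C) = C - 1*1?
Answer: -38343690/1943 ≈ -19734.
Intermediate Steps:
R(O, C) = -1 + C (R(O, C) = C - 1 = -1 + C)
J(E, g) = (1 + g)*(-4 + E) (J(E, g) = (g + (-(-1 - 5) - 5))*(E - 4) = (g + (-1*(-6) - 5))*(-4 + E) = (g + (6 - 5))*(-4 + E) = (g + 1)*(-4 + E) = (1 + g)*(-4 + E))
J(-10, 8)*((-56/29 + 37/67) + 158) = (-4 - 10 - 4*8 - 10*8)*((-56/29 + 37/67) + 158) = (-4 - 10 - 32 - 80)*((-56*1/29 + 37*(1/67)) + 158) = -126*((-56/29 + 37/67) + 158) = -126*(-2679/1943 + 158) = -126*304315/1943 = -38343690/1943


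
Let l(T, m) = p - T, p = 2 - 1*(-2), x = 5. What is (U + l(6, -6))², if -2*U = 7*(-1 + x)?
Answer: 256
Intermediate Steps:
U = -14 (U = -7*(-1 + 5)/2 = -7*4/2 = -½*28 = -14)
p = 4 (p = 2 + 2 = 4)
l(T, m) = 4 - T
(U + l(6, -6))² = (-14 + (4 - 1*6))² = (-14 + (4 - 6))² = (-14 - 2)² = (-16)² = 256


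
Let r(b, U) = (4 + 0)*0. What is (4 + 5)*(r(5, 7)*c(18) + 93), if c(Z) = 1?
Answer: 837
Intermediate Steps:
r(b, U) = 0 (r(b, U) = 4*0 = 0)
(4 + 5)*(r(5, 7)*c(18) + 93) = (4 + 5)*(0*1 + 93) = 9*(0 + 93) = 9*93 = 837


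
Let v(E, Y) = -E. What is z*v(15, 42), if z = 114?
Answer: -1710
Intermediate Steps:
z*v(15, 42) = 114*(-1*15) = 114*(-15) = -1710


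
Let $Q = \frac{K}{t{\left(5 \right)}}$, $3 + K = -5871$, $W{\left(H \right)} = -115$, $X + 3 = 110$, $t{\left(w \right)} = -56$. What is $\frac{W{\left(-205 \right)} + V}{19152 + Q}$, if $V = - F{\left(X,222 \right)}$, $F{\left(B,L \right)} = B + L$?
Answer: $- \frac{4144}{179731} \approx -0.023057$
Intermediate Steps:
$X = 107$ ($X = -3 + 110 = 107$)
$K = -5874$ ($K = -3 - 5871 = -5874$)
$V = -329$ ($V = - (107 + 222) = \left(-1\right) 329 = -329$)
$Q = \frac{2937}{28}$ ($Q = - \frac{5874}{-56} = \left(-5874\right) \left(- \frac{1}{56}\right) = \frac{2937}{28} \approx 104.89$)
$\frac{W{\left(-205 \right)} + V}{19152 + Q} = \frac{-115 - 329}{19152 + \frac{2937}{28}} = - \frac{444}{\frac{539193}{28}} = \left(-444\right) \frac{28}{539193} = - \frac{4144}{179731}$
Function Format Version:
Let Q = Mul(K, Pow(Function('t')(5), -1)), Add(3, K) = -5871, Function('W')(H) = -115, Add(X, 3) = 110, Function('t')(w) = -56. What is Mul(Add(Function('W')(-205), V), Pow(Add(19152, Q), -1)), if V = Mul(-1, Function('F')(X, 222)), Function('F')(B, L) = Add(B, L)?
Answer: Rational(-4144, 179731) ≈ -0.023057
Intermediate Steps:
X = 107 (X = Add(-3, 110) = 107)
K = -5874 (K = Add(-3, -5871) = -5874)
V = -329 (V = Mul(-1, Add(107, 222)) = Mul(-1, 329) = -329)
Q = Rational(2937, 28) (Q = Mul(-5874, Pow(-56, -1)) = Mul(-5874, Rational(-1, 56)) = Rational(2937, 28) ≈ 104.89)
Mul(Add(Function('W')(-205), V), Pow(Add(19152, Q), -1)) = Mul(Add(-115, -329), Pow(Add(19152, Rational(2937, 28)), -1)) = Mul(-444, Pow(Rational(539193, 28), -1)) = Mul(-444, Rational(28, 539193)) = Rational(-4144, 179731)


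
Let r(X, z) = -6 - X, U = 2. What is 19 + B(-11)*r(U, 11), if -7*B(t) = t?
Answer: 45/7 ≈ 6.4286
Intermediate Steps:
B(t) = -t/7
19 + B(-11)*r(U, 11) = 19 + (-1/7*(-11))*(-6 - 1*2) = 19 + 11*(-6 - 2)/7 = 19 + (11/7)*(-8) = 19 - 88/7 = 45/7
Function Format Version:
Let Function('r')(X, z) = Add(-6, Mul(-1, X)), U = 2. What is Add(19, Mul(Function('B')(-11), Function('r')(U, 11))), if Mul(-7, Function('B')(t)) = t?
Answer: Rational(45, 7) ≈ 6.4286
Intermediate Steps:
Function('B')(t) = Mul(Rational(-1, 7), t)
Add(19, Mul(Function('B')(-11), Function('r')(U, 11))) = Add(19, Mul(Mul(Rational(-1, 7), -11), Add(-6, Mul(-1, 2)))) = Add(19, Mul(Rational(11, 7), Add(-6, -2))) = Add(19, Mul(Rational(11, 7), -8)) = Add(19, Rational(-88, 7)) = Rational(45, 7)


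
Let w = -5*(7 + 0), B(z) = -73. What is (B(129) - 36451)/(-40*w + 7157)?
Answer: -36524/8557 ≈ -4.2683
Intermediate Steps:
w = -35 (w = -5*7 = -35)
(B(129) - 36451)/(-40*w + 7157) = (-73 - 36451)/(-40*(-35) + 7157) = -36524/(1400 + 7157) = -36524/8557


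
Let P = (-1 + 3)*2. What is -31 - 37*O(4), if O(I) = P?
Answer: -179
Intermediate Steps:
P = 4 (P = 2*2 = 4)
O(I) = 4
-31 - 37*O(4) = -31 - 37*4 = -31 - 148 = -179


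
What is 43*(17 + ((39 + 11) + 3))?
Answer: 3010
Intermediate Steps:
43*(17 + ((39 + 11) + 3)) = 43*(17 + (50 + 3)) = 43*(17 + 53) = 43*70 = 3010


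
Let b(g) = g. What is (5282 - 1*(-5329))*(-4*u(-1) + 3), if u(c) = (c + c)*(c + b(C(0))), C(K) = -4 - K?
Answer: -392607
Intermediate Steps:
u(c) = 2*c*(-4 + c) (u(c) = (c + c)*(c + (-4 - 1*0)) = (2*c)*(c + (-4 + 0)) = (2*c)*(c - 4) = (2*c)*(-4 + c) = 2*c*(-4 + c))
(5282 - 1*(-5329))*(-4*u(-1) + 3) = (5282 - 1*(-5329))*(-8*(-1)*(-4 - 1) + 3) = (5282 + 5329)*(-8*(-1)*(-5) + 3) = 10611*(-4*10 + 3) = 10611*(-40 + 3) = 10611*(-37) = -392607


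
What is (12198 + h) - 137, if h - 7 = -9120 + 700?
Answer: 3648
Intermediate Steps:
h = -8413 (h = 7 + (-9120 + 700) = 7 - 8420 = -8413)
(12198 + h) - 137 = (12198 - 8413) - 137 = 3785 - 137 = 3648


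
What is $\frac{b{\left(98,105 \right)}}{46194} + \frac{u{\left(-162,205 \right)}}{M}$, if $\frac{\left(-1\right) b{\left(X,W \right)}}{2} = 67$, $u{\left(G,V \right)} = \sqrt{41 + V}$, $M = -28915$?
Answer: $- \frac{67}{23097} - \frac{\sqrt{246}}{28915} \approx -0.0034432$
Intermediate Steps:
$b{\left(X,W \right)} = -134$ ($b{\left(X,W \right)} = \left(-2\right) 67 = -134$)
$\frac{b{\left(98,105 \right)}}{46194} + \frac{u{\left(-162,205 \right)}}{M} = - \frac{134}{46194} + \frac{\sqrt{41 + 205}}{-28915} = \left(-134\right) \frac{1}{46194} + \sqrt{246} \left(- \frac{1}{28915}\right) = - \frac{67}{23097} - \frac{\sqrt{246}}{28915}$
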